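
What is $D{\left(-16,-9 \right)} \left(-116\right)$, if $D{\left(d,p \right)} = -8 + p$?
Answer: $1972$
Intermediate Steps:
$D{\left(-16,-9 \right)} \left(-116\right) = \left(-8 - 9\right) \left(-116\right) = \left(-17\right) \left(-116\right) = 1972$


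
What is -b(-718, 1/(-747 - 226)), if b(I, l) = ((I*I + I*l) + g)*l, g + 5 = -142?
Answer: 501462539/946729 ≈ 529.68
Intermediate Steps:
g = -147 (g = -5 - 142 = -147)
b(I, l) = l*(-147 + I² + I*l) (b(I, l) = ((I*I + I*l) - 147)*l = ((I² + I*l) - 147)*l = (-147 + I² + I*l)*l = l*(-147 + I² + I*l))
-b(-718, 1/(-747 - 226)) = -(-147 + (-718)² - 718/(-747 - 226))/(-747 - 226) = -(-147 + 515524 - 718/(-973))/(-973) = -(-1)*(-147 + 515524 - 718*(-1/973))/973 = -(-1)*(-147 + 515524 + 718/973)/973 = -(-1)*501462539/(973*973) = -1*(-501462539/946729) = 501462539/946729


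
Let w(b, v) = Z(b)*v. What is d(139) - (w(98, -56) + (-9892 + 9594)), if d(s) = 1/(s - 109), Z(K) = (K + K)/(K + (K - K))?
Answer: 12301/30 ≈ 410.03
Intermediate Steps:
Z(K) = 2 (Z(K) = (2*K)/(K + 0) = (2*K)/K = 2)
w(b, v) = 2*v
d(s) = 1/(-109 + s)
d(139) - (w(98, -56) + (-9892 + 9594)) = 1/(-109 + 139) - (2*(-56) + (-9892 + 9594)) = 1/30 - (-112 - 298) = 1/30 - 1*(-410) = 1/30 + 410 = 12301/30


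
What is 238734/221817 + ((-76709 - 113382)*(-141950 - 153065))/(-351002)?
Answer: -4146448737494579/25952736878 ≈ -1.5977e+5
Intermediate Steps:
238734/221817 + ((-76709 - 113382)*(-141950 - 153065))/(-351002) = 238734*(1/221817) - 190091*(-295015)*(-1/351002) = 79578/73939 + 56079696365*(-1/351002) = 79578/73939 - 56079696365/351002 = -4146448737494579/25952736878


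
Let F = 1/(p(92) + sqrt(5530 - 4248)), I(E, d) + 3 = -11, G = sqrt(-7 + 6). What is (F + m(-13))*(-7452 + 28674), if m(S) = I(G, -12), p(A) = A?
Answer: -39479208/133 - 393*sqrt(1282)/133 ≈ -2.9694e+5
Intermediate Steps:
G = I (G = sqrt(-1) = I ≈ 1.0*I)
I(E, d) = -14 (I(E, d) = -3 - 11 = -14)
m(S) = -14
F = 1/(92 + sqrt(1282)) (F = 1/(92 + sqrt(5530 - 4248)) = 1/(92 + sqrt(1282)) ≈ 0.0078244)
(F + m(-13))*(-7452 + 28674) = ((46/3591 - sqrt(1282)/7182) - 14)*(-7452 + 28674) = (-50228/3591 - sqrt(1282)/7182)*21222 = -39479208/133 - 393*sqrt(1282)/133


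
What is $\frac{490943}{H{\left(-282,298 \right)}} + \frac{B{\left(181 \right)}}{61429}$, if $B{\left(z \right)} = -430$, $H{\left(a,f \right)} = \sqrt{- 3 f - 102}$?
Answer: $- \frac{430}{61429} - \frac{490943 i \sqrt{249}}{498} \approx -0.007 - 15556.0 i$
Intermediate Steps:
$H{\left(a,f \right)} = \sqrt{-102 - 3 f}$
$\frac{490943}{H{\left(-282,298 \right)}} + \frac{B{\left(181 \right)}}{61429} = \frac{490943}{\sqrt{-102 - 894}} - \frac{430}{61429} = \frac{490943}{\sqrt{-996}} - \frac{430}{61429} = \frac{490943}{2 i \sqrt{249}} - \frac{430}{61429} = 490943 \left(- \frac{i \sqrt{249}}{498}\right) - \frac{430}{61429} = - \frac{490943 i \sqrt{249}}{498} - \frac{430}{61429} = - \frac{430}{61429} - \frac{490943 i \sqrt{249}}{498}$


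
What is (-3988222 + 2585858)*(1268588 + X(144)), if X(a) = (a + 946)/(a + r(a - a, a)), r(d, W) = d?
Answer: -32022589628671/18 ≈ -1.7790e+12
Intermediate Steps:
X(a) = (946 + a)/a (X(a) = (a + 946)/(a + (a - a)) = (946 + a)/(a + 0) = (946 + a)/a)
(-3988222 + 2585858)*(1268588 + X(144)) = (-3988222 + 2585858)*(1268588 + (946 + 144)/144) = -1402364*(1268588 + (1/144)*1090) = -1402364*(1268588 + 545/72) = -1402364*91338881/72 = -32022589628671/18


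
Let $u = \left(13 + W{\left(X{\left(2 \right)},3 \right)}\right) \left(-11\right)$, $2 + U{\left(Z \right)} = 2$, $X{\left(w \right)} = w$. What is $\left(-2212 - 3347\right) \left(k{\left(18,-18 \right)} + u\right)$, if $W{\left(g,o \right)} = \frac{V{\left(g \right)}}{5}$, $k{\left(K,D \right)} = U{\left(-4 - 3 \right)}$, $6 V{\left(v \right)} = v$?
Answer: $\frac{3995068}{5} \approx 7.9901 \cdot 10^{5}$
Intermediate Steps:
$V{\left(v \right)} = \frac{v}{6}$
$U{\left(Z \right)} = 0$ ($U{\left(Z \right)} = -2 + 2 = 0$)
$k{\left(K,D \right)} = 0$
$W{\left(g,o \right)} = \frac{g}{30}$ ($W{\left(g,o \right)} = \frac{\frac{1}{6} g}{5} = \frac{g}{6} \cdot \frac{1}{5} = \frac{g}{30}$)
$u = - \frac{2156}{15}$ ($u = \left(13 + \frac{1}{30} \cdot 2\right) \left(-11\right) = \left(13 + \frac{1}{15}\right) \left(-11\right) = \frac{196}{15} \left(-11\right) = - \frac{2156}{15} \approx -143.73$)
$\left(-2212 - 3347\right) \left(k{\left(18,-18 \right)} + u\right) = \left(-2212 - 3347\right) \left(0 - \frac{2156}{15}\right) = \left(-5559\right) \left(- \frac{2156}{15}\right) = \frac{3995068}{5}$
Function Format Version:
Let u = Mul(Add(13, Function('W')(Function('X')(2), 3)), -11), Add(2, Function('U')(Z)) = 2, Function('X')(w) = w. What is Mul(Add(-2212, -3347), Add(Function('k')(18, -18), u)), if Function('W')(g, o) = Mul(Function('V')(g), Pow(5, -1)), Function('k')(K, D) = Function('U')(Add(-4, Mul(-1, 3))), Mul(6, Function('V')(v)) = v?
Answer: Rational(3995068, 5) ≈ 7.9901e+5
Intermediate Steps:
Function('V')(v) = Mul(Rational(1, 6), v)
Function('U')(Z) = 0 (Function('U')(Z) = Add(-2, 2) = 0)
Function('k')(K, D) = 0
Function('W')(g, o) = Mul(Rational(1, 30), g) (Function('W')(g, o) = Mul(Mul(Rational(1, 6), g), Pow(5, -1)) = Mul(Mul(Rational(1, 6), g), Rational(1, 5)) = Mul(Rational(1, 30), g))
u = Rational(-2156, 15) (u = Mul(Add(13, Mul(Rational(1, 30), 2)), -11) = Mul(Add(13, Rational(1, 15)), -11) = Mul(Rational(196, 15), -11) = Rational(-2156, 15) ≈ -143.73)
Mul(Add(-2212, -3347), Add(Function('k')(18, -18), u)) = Mul(Add(-2212, -3347), Add(0, Rational(-2156, 15))) = Mul(-5559, Rational(-2156, 15)) = Rational(3995068, 5)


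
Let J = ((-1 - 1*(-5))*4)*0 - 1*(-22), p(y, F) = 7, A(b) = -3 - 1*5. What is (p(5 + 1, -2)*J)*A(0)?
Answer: -1232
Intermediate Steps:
A(b) = -8 (A(b) = -3 - 5 = -8)
J = 22 (J = ((-1 + 5)*4)*0 + 22 = (4*4)*0 + 22 = 16*0 + 22 = 0 + 22 = 22)
(p(5 + 1, -2)*J)*A(0) = (7*22)*(-8) = 154*(-8) = -1232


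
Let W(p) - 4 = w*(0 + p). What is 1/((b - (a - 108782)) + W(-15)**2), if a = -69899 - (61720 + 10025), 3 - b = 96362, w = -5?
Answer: 1/160308 ≈ 6.2380e-6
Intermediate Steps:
b = -96359 (b = 3 - 1*96362 = 3 - 96362 = -96359)
a = -141644 (a = -69899 - 1*71745 = -69899 - 71745 = -141644)
W(p) = 4 - 5*p (W(p) = 4 - 5*(0 + p) = 4 - 5*p)
1/((b - (a - 108782)) + W(-15)**2) = 1/((-96359 - (-141644 - 108782)) + (4 - 5*(-15))**2) = 1/((-96359 - 1*(-250426)) + (4 + 75)**2) = 1/((-96359 + 250426) + 79**2) = 1/(154067 + 6241) = 1/160308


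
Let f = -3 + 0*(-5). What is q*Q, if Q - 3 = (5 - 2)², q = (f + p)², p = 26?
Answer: 6348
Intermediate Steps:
f = -3 (f = -3 + 0 = -3)
q = 529 (q = (-3 + 26)² = 23² = 529)
Q = 12 (Q = 3 + (5 - 2)² = 3 + 3² = 3 + 9 = 12)
q*Q = 529*12 = 6348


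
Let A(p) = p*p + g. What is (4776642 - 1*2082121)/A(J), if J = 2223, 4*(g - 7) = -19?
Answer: 10778084/19766925 ≈ 0.54526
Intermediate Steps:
g = 9/4 (g = 7 + (¼)*(-19) = 7 - 19/4 = 9/4 ≈ 2.2500)
A(p) = 9/4 + p² (A(p) = p*p + 9/4 = p² + 9/4 = 9/4 + p²)
(4776642 - 1*2082121)/A(J) = (4776642 - 1*2082121)/(9/4 + 2223²) = (4776642 - 2082121)/(9/4 + 4941729) = 2694521/(19766925/4) = 2694521*(4/19766925) = 10778084/19766925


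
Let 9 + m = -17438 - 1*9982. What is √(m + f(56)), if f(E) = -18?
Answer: I*√27447 ≈ 165.67*I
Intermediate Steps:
m = -27429 (m = -9 + (-17438 - 1*9982) = -9 + (-17438 - 9982) = -9 - 27420 = -27429)
√(m + f(56)) = √(-27429 - 18) = √(-27447) = I*√27447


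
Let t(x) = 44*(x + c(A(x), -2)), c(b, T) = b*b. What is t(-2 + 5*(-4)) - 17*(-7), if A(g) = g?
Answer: 20447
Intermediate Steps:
c(b, T) = b²
t(x) = 44*x + 44*x² (t(x) = 44*(x + x²) = 44*x + 44*x²)
t(-2 + 5*(-4)) - 17*(-7) = 44*(-2 + 5*(-4))*(1 + (-2 + 5*(-4))) - 17*(-7) = 44*(-2 - 20)*(1 + (-2 - 20)) - 1*(-119) = 44*(-22)*(1 - 22) + 119 = 44*(-22)*(-21) + 119 = 20328 + 119 = 20447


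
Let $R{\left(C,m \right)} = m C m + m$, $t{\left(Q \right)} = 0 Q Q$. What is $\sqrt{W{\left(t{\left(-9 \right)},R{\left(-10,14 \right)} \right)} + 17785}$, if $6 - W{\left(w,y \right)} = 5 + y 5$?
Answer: $2 \sqrt{6879} \approx 165.88$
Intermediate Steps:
$t{\left(Q \right)} = 0$ ($t{\left(Q \right)} = 0 Q = 0$)
$R{\left(C,m \right)} = m + C m^{2}$ ($R{\left(C,m \right)} = C m m + m = C m^{2} + m = m + C m^{2}$)
$W{\left(w,y \right)} = 1 - 5 y$ ($W{\left(w,y \right)} = 6 - \left(5 + y 5\right) = 6 - \left(5 + 5 y\right) = 1 - 5 y$)
$\sqrt{W{\left(t{\left(-9 \right)},R{\left(-10,14 \right)} \right)} + 17785} = \sqrt{\left(1 - 5 \cdot 14 \left(1 - 140\right)\right) + 17785} = \sqrt{\left(1 - 5 \cdot 14 \left(-139\right)\right) + 17785} = \sqrt{\left(1 - -9730\right) + 17785} = \sqrt{\left(1 + 9730\right) + 17785} = \sqrt{9731 + 17785} = \sqrt{27516} = 2 \sqrt{6879}$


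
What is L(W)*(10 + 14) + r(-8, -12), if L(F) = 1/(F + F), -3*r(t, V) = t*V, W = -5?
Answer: -172/5 ≈ -34.400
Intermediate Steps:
r(t, V) = -V*t/3 (r(t, V) = -t*V/3 = -V*t/3)
L(F) = 1/(2*F)
L(W)*(10 + 14) + r(-8, -12) = ((½)/(-5))*(10 + 14) - ⅓*(-12)*(-8) = ((½)*(-⅕))*24 - 32 = -⅒*24 - 32 = -12/5 - 32 = -172/5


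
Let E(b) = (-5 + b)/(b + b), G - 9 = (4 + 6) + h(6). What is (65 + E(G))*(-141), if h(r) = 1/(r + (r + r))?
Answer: -6322863/686 ≈ -9217.0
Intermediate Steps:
h(r) = 1/(3*r) (h(r) = 1/(r + 2*r) = 1/(3*r))
G = 343/18 (G = 9 + ((4 + 6) + (1/3)/6) = 9 + (10 + (1/3)*(1/6)) = 9 + (10 + 1/18) = 9 + 181/18 = 343/18 ≈ 19.056)
E(b) = (-5 + b)/(2*b) (E(b) = (-5 + b)/((2*b)) = (-5 + b)*(1/(2*b)) = (-5 + b)/(2*b))
(65 + E(G))*(-141) = (65 + (-5 + 343/18)/(2*(343/18)))*(-141) = (65 + (1/2)*(18/343)*(253/18))*(-141) = (65 + 253/686)*(-141) = (44843/686)*(-141) = -6322863/686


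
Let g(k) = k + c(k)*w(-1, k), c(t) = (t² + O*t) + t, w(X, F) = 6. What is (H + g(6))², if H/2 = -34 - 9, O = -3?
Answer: 4096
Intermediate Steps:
c(t) = t² - 2*t (c(t) = (t² - 3*t) + t = t² - 2*t)
g(k) = k + 6*k*(-2 + k) (g(k) = k + (k*(-2 + k))*6 = k + 6*k*(-2 + k))
H = -86 (H = 2*(-34 - 9) = 2*(-43) = -86)
(H + g(6))² = (-86 + 6*(-11 + 6*6))² = (-86 + 6*(-11 + 36))² = (-86 + 6*25)² = (-86 + 150)² = 64² = 4096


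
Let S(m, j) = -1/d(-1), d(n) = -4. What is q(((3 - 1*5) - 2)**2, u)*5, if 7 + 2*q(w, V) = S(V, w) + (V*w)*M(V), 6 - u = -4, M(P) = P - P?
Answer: -135/8 ≈ -16.875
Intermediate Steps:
M(P) = 0
u = 10 (u = 6 - 1*(-4) = 6 + 4 = 10)
S(m, j) = 1/4 (S(m, j) = -1/(-4) = -1*(-1/4) = 1/4)
q(w, V) = -27/8 (q(w, V) = -7/2 + (1/4 + (V*w)*0)/2 = -7/2 + (1/4 + 0)/2 = -7/2 + (1/2)*(1/4) = -7/2 + 1/8 = -27/8)
q(((3 - 1*5) - 2)**2, u)*5 = -27/8*5 = -135/8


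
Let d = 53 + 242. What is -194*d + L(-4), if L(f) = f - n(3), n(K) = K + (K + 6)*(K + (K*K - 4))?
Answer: -57309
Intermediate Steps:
n(K) = K + (6 + K)*(-4 + K + K²) (n(K) = K + (6 + K)*(K + (K² - 4)) = K + (6 + K)*(K + (-4 + K²)) = K + (6 + K)*(-4 + K + K²))
d = 295
L(f) = -75 + f (L(f) = f - (-24 + 3³ + 3*3 + 7*3²) = f - (-24 + 27 + 9 + 7*9) = f - (-24 + 27 + 9 + 63) = f - 1*75 = f - 75 = -75 + f)
-194*d + L(-4) = -194*295 + (-75 - 4) = -57230 - 79 = -57309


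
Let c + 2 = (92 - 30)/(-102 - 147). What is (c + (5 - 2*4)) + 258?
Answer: 62935/249 ≈ 252.75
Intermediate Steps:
c = -560/249 (c = -2 + (92 - 30)/(-102 - 147) = -2 + 62/(-249) = -2 + 62*(-1/249) = -2 - 62/249 = -560/249 ≈ -2.2490)
(c + (5 - 2*4)) + 258 = (-560/249 + (5 - 2*4)) + 258 = (-560/249 + (5 - 8)) + 258 = (-560/249 - 3) + 258 = -1307/249 + 258 = 62935/249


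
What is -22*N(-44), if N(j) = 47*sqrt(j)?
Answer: -2068*I*sqrt(11) ≈ -6858.8*I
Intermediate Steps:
-22*N(-44) = -1034*sqrt(-44) = -1034*2*I*sqrt(11) = -2068*I*sqrt(11)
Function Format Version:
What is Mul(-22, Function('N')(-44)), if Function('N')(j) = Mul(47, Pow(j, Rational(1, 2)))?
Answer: Mul(-2068, I, Pow(11, Rational(1, 2))) ≈ Mul(-6858.8, I)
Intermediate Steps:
Mul(-22, Function('N')(-44)) = Mul(-22, Mul(47, Pow(-44, Rational(1, 2)))) = Mul(-22, Mul(47, Mul(2, I, Pow(11, Rational(1, 2))))) = Mul(-22, Mul(94, I, Pow(11, Rational(1, 2)))) = Mul(-2068, I, Pow(11, Rational(1, 2)))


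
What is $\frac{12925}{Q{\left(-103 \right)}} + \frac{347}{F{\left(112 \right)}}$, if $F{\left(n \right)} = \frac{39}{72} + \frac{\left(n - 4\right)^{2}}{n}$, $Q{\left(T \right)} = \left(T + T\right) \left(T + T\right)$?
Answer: $\frac{2701161031}{746321932} \approx 3.6193$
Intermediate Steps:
$Q{\left(T \right)} = 4 T^{2}$ ($Q{\left(T \right)} = 2 T 2 T = 4 T^{2}$)
$F{\left(n \right)} = \frac{13}{24} + \frac{\left(-4 + n\right)^{2}}{n}$ ($F{\left(n \right)} = 39 \cdot \frac{1}{72} + \frac{\left(-4 + n\right)^{2}}{n} = \frac{13}{24} + \frac{\left(-4 + n\right)^{2}}{n}$)
$\frac{12925}{Q{\left(-103 \right)}} + \frac{347}{F{\left(112 \right)}} = \frac{12925}{4 \left(-103\right)^{2}} + \frac{347}{\frac{13}{24} + \frac{\left(-4 + 112\right)^{2}}{112}} = \frac{12925}{4 \cdot 10609} + \frac{347}{\frac{13}{24} + \frac{108^{2}}{112}} = \frac{12925}{42436} + \frac{347}{\frac{13}{24} + \frac{1}{112} \cdot 11664} = 12925 \cdot \frac{1}{42436} + \frac{347}{\frac{13}{24} + \frac{729}{7}} = \frac{12925}{42436} + \frac{347}{\frac{17587}{168}} = \frac{12925}{42436} + 347 \cdot \frac{168}{17587} = \frac{12925}{42436} + \frac{58296}{17587} = \frac{2701161031}{746321932}$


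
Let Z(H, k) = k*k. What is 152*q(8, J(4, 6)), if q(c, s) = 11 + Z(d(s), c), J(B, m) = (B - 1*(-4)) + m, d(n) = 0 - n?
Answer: 11400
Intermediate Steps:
d(n) = -n
Z(H, k) = k²
J(B, m) = 4 + B + m (J(B, m) = (B + 4) + m = (4 + B) + m = 4 + B + m)
q(c, s) = 11 + c²
152*q(8, J(4, 6)) = 152*(11 + 8²) = 152*(11 + 64) = 152*75 = 11400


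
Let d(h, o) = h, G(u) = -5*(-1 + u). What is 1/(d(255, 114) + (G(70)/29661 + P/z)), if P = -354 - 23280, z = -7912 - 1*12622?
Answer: 101509829/26000660369 ≈ 0.0039041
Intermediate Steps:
z = -20534 (z = -7912 - 12622 = -20534)
P = -23634
G(u) = 5 - 5*u
1/(d(255, 114) + (G(70)/29661 + P/z)) = 1/(255 + ((5 - 5*70)/29661 - 23634/(-20534))) = 1/(255 + ((5 - 350)*(1/29661) - 23634*(-1/20534))) = 1/(255 + (-345*1/29661 + 11817/10267)) = 1/(255 + (-115/9887 + 11817/10267)) = 1/(255 + 115653974/101509829) = 1/(26000660369/101509829) = 101509829/26000660369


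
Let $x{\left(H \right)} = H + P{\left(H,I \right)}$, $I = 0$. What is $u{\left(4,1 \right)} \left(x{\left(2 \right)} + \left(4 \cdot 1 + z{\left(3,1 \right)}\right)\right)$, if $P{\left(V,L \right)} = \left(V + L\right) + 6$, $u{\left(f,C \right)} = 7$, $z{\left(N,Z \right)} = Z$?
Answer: $105$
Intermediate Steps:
$P{\left(V,L \right)} = 6 + L + V$ ($P{\left(V,L \right)} = \left(L + V\right) + 6 = 6 + L + V$)
$x{\left(H \right)} = 6 + 2 H$ ($x{\left(H \right)} = H + \left(6 + 0 + H\right) = H + \left(6 + H\right) = 6 + 2 H$)
$u{\left(4,1 \right)} \left(x{\left(2 \right)} + \left(4 \cdot 1 + z{\left(3,1 \right)}\right)\right) = 7 \left(\left(6 + 2 \cdot 2\right) + \left(4 \cdot 1 + 1\right)\right) = 7 \left(\left(6 + 4\right) + \left(4 + 1\right)\right) = 7 \left(10 + 5\right) = 7 \cdot 15 = 105$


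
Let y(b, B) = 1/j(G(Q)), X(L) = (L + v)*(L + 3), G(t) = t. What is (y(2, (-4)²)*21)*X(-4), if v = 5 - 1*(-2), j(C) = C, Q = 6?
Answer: -21/2 ≈ -10.500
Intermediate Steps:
v = 7 (v = 5 + 2 = 7)
X(L) = (3 + L)*(7 + L) (X(L) = (L + 7)*(L + 3) = (7 + L)*(3 + L) = (3 + L)*(7 + L))
y(b, B) = ⅙ (y(b, B) = 1/6 = ⅙)
(y(2, (-4)²)*21)*X(-4) = ((⅙)*21)*(21 + (-4)² + 10*(-4)) = 7*(21 + 16 - 40)/2 = (7/2)*(-3) = -21/2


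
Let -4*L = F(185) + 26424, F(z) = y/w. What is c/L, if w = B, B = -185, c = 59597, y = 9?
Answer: -44101780/4888431 ≈ -9.0217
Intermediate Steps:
w = -185
F(z) = -9/185 (F(z) = 9/(-185) = 9*(-1/185) = -9/185)
L = -4888431/740 (L = -(-9/185 + 26424)/4 = -¼*4888431/185 = -4888431/740 ≈ -6606.0)
c/L = 59597/(-4888431/740) = 59597*(-740/4888431) = -44101780/4888431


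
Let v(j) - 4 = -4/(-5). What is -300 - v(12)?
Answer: -1524/5 ≈ -304.80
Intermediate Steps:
v(j) = 24/5 (v(j) = 4 - 4/(-5) = 4 - 4*(-1)/5 = 4 - 1*(-4/5) = 4 + 4/5 = 24/5)
-300 - v(12) = -300 - 1*24/5 = -300 - 24/5 = -1524/5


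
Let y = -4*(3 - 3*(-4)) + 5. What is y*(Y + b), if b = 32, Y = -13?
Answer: -1045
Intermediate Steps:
y = -55 (y = -4*(3 + 12) + 5 = -4*15 + 5 = -60 + 5 = -55)
y*(Y + b) = -55*(-13 + 32) = -55*19 = -1045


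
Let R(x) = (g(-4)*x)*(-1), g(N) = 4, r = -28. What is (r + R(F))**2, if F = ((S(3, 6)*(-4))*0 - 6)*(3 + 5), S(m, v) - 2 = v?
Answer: 26896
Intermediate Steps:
S(m, v) = 2 + v
F = -48 (F = (((2 + 6)*(-4))*0 - 6)*(3 + 5) = ((8*(-4))*0 - 6)*8 = (-32*0 - 6)*8 = (0 - 6)*8 = -6*8 = -48)
R(x) = -4*x (R(x) = (4*x)*(-1) = -4*x)
(r + R(F))**2 = (-28 - 4*(-48))**2 = (-28 + 192)**2 = 164**2 = 26896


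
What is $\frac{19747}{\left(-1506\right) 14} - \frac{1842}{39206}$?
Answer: $- \frac{58074115}{59044236} \approx -0.98357$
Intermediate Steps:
$\frac{19747}{\left(-1506\right) 14} - \frac{1842}{39206} = \frac{19747}{-21084} - \frac{921}{19603} = 19747 \left(- \frac{1}{21084}\right) - \frac{921}{19603} = - \frac{2821}{3012} - \frac{921}{19603} = - \frac{58074115}{59044236}$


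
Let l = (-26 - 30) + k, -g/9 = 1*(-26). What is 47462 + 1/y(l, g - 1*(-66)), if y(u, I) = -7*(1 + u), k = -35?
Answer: 29901061/630 ≈ 47462.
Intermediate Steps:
g = 234 (g = -9*(-26) = 234)
l = -91 (l = (-26 - 30) - 35 = -56 - 35 = -91)
y(u, I) = -7 - 7*u
47462 + 1/y(l, g - 1*(-66)) = 47462 + 1/(-7 - 7*(-91)) = 47462 + 1/(-7 + 637) = 47462 + 1/630 = 29901061/630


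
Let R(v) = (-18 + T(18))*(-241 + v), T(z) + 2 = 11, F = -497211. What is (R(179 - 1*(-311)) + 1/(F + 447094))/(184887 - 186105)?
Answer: 56156099/30521253 ≈ 1.8399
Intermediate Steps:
T(z) = 9 (T(z) = -2 + 11 = 9)
R(v) = 2169 - 9*v (R(v) = (-18 + 9)*(-241 + v) = -9*(-241 + v) = 2169 - 9*v)
(R(179 - 1*(-311)) + 1/(F + 447094))/(184887 - 186105) = ((2169 - 9*(179 - 1*(-311))) + 1/(-497211 + 447094))/(184887 - 186105) = ((2169 - 9*(179 + 311)) + 1/(-50117))/(-1218) = ((2169 - 9*490) - 1/50117)*(-1/1218) = ((2169 - 4410) - 1/50117)*(-1/1218) = (-2241 - 1/50117)*(-1/1218) = -112312198/50117*(-1/1218) = 56156099/30521253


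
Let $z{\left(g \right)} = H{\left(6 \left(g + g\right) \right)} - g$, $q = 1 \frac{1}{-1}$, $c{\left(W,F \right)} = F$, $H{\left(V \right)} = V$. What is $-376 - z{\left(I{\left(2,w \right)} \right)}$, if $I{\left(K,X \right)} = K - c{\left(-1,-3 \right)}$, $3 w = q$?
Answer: $-431$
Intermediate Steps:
$q = -1$ ($q = 1 \left(-1\right) = -1$)
$w = - \frac{1}{3}$ ($w = \frac{1}{3} \left(-1\right) = - \frac{1}{3} \approx -0.33333$)
$I{\left(K,X \right)} = 3 + K$ ($I{\left(K,X \right)} = K - -3 = K + 3 = 3 + K$)
$z{\left(g \right)} = 11 g$ ($z{\left(g \right)} = 6 \left(g + g\right) - g = 6 \cdot 2 g - g = 12 g - g = 11 g$)
$-376 - z{\left(I{\left(2,w \right)} \right)} = -376 - 11 \left(3 + 2\right) = -376 - 11 \cdot 5 = -376 - 55 = -431$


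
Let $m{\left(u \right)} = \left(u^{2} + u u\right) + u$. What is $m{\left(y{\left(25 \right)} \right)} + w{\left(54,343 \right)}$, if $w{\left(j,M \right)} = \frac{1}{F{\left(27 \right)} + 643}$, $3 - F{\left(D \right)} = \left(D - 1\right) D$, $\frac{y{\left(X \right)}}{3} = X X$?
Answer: $\frac{393854999}{56} \approx 7.0331 \cdot 10^{6}$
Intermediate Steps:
$y{\left(X \right)} = 3 X^{2}$ ($y{\left(X \right)} = 3 X X = 3 X^{2}$)
$F{\left(D \right)} = 3 - D \left(-1 + D\right)$ ($F{\left(D \right)} = 3 - \left(D - 1\right) D = 3 - \left(-1 + D\right) D = 3 - D \left(-1 + D\right)$)
$m{\left(u \right)} = u + 2 u^{2}$ ($m{\left(u \right)} = \left(u^{2} + u^{2}\right) + u = 2 u^{2} + u = u + 2 u^{2}$)
$w{\left(j,M \right)} = - \frac{1}{56}$ ($w{\left(j,M \right)} = \frac{1}{\left(3 + 27 - 27^{2}\right) + 643} = \frac{1}{\left(3 + 27 - 729\right) + 643} = \frac{1}{-699 + 643} = \frac{1}{-56} = - \frac{1}{56}$)
$m{\left(y{\left(25 \right)} \right)} + w{\left(54,343 \right)} = 3 \cdot 25^{2} \left(1 + 2 \cdot 3 \cdot 25^{2}\right) - \frac{1}{56} = 3 \cdot 625 \left(1 + 2 \cdot 3 \cdot 625\right) - \frac{1}{56} = 1875 \left(1 + 2 \cdot 1875\right) - \frac{1}{56} = 1875 \left(1 + 3750\right) - \frac{1}{56} = 1875 \cdot 3751 - \frac{1}{56} = 7033125 - \frac{1}{56} = \frac{393854999}{56}$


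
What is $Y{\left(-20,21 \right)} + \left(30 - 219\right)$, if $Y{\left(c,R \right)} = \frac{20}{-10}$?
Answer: $-191$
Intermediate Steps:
$Y{\left(c,R \right)} = -2$ ($Y{\left(c,R \right)} = 20 \left(- \frac{1}{10}\right) = -2$)
$Y{\left(-20,21 \right)} + \left(30 - 219\right) = -2 + \left(30 - 219\right) = -2 - 189 = -191$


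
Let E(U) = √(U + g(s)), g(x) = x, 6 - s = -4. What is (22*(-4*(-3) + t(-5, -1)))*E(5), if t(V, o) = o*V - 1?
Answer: 352*√15 ≈ 1363.3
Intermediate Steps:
s = 10 (s = 6 - 1*(-4) = 6 + 4 = 10)
E(U) = √(10 + U) (E(U) = √(U + 10) = √(10 + U))
t(V, o) = -1 + V*o (t(V, o) = V*o - 1 = -1 + V*o)
(22*(-4*(-3) + t(-5, -1)))*E(5) = (22*(-4*(-3) + (-1 - 5*(-1))))*√(10 + 5) = (22*(12 + (-1 + 5)))*√15 = (22*(12 + 4))*√15 = (22*16)*√15 = 352*√15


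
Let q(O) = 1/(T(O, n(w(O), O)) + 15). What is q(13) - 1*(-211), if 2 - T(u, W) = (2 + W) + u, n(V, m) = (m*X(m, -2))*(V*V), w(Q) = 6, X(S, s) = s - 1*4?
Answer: 592911/2810 ≈ 211.00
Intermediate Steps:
X(S, s) = -4 + s (X(S, s) = s - 4 = -4 + s)
n(V, m) = -6*m*V**2 (n(V, m) = (m*(-4 - 2))*(V*V) = (m*(-6))*V**2 = (-6*m)*V**2 = -6*m*V**2)
T(u, W) = -W - u (T(u, W) = 2 - ((2 + W) + u) = 2 - (2 + W + u) = 2 + (-2 - W - u) = -W - u)
q(O) = 1/(15 + 215*O) (q(O) = 1/((-(-6)*O*6**2 - O) + 15) = 1/((-(-6)*O*36 - O) + 15) = 1/((-(-216)*O - O) + 15) = 1/((216*O - O) + 15) = 1/(215*O + 15) = 1/(15 + 215*O))
q(13) - 1*(-211) = 1/(5*(3 + 43*13)) - 1*(-211) = 1/(5*(3 + 559)) + 211 = (1/5)/562 + 211 = (1/5)*(1/562) + 211 = 1/2810 + 211 = 592911/2810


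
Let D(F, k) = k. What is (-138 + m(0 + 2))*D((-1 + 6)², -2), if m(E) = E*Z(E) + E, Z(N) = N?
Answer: 264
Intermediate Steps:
m(E) = E + E² (m(E) = E*E + E = E² + E = E + E²)
(-138 + m(0 + 2))*D((-1 + 6)², -2) = (-138 + (0 + 2)*(1 + (0 + 2)))*(-2) = (-138 + 2*(1 + 2))*(-2) = (-138 + 2*3)*(-2) = (-138 + 6)*(-2) = -132*(-2) = 264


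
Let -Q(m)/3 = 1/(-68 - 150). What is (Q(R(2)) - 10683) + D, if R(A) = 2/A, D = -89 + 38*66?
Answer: -1801549/218 ≈ -8264.0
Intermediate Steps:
D = 2419 (D = -89 + 2508 = 2419)
Q(m) = 3/218 (Q(m) = -3/(-68 - 150) = -3/(-218) = -3*(-1/218) = 3/218)
(Q(R(2)) - 10683) + D = (3/218 - 10683) + 2419 = -2328891/218 + 2419 = -1801549/218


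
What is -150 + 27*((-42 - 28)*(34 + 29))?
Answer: -119220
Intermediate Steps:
-150 + 27*((-42 - 28)*(34 + 29)) = -150 + 27*(-70*63) = -150 + 27*(-4410) = -150 - 119070 = -119220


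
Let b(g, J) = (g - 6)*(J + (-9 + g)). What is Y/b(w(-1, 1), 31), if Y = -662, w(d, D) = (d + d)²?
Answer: 331/26 ≈ 12.731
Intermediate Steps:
w(d, D) = 4*d² (w(d, D) = (2*d)² = 4*d²)
b(g, J) = (-6 + g)*(-9 + J + g)
Y/b(w(-1, 1), 31) = -662/(54 + (4*(-1)²)² - 60*(-1)² - 6*31 + 31*(4*(-1)²)) = -662/(54 + (4*1)² - 60 - 186 + 31*(4*1)) = -662/(54 + 4² - 15*4 - 186 + 31*4) = -662/(54 + 16 - 60 - 186 + 124) = -662/(-52) = -662*(-1/52) = 331/26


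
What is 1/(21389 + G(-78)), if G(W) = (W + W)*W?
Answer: 1/33557 ≈ 2.9800e-5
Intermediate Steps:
G(W) = 2*W**2 (G(W) = (2*W)*W = 2*W**2)
1/(21389 + G(-78)) = 1/(21389 + 2*(-78)**2) = 1/(21389 + 2*6084) = 1/(21389 + 12168) = 1/33557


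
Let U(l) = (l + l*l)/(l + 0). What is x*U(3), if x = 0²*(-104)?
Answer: 0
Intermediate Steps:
U(l) = (l + l²)/l
x = 0 (x = 0*(-104) = 0)
x*U(3) = 0*(1 + 3) = 0*4 = 0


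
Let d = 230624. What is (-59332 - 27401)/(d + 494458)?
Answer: -28911/241694 ≈ -0.11962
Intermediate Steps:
(-59332 - 27401)/(d + 494458) = (-59332 - 27401)/(230624 + 494458) = -86733/725082 = -86733*1/725082 = -28911/241694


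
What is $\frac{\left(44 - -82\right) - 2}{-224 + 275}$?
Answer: $\frac{124}{51} \approx 2.4314$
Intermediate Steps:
$\frac{\left(44 - -82\right) - 2}{-224 + 275} = \frac{\left(44 + 82\right) - 2}{51} = \left(126 - 2\right) \frac{1}{51} = 124 \cdot \frac{1}{51} = \frac{124}{51}$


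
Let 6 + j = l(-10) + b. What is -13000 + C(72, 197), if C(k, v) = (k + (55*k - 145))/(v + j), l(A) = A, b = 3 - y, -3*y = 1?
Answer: -7177339/553 ≈ -12979.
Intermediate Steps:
y = -⅓ (y = -⅓*1 = -⅓ ≈ -0.33333)
b = 10/3 (b = 3 - 1*(-⅓) = 3 + ⅓ = 10/3 ≈ 3.3333)
j = -38/3 (j = -6 + (-10 + 10/3) = -6 - 20/3 = -38/3 ≈ -12.667)
C(k, v) = (-145 + 56*k)/(-38/3 + v) (C(k, v) = (k + (55*k - 145))/(v - 38/3) = (k + (-145 + 55*k))/(-38/3 + v) = (-145 + 56*k)/(-38/3 + v))
-13000 + C(72, 197) = -13000 + 3*(-145 + 56*72)/(-38 + 3*197) = -13000 + 3*(-145 + 4032)/(-38 + 591) = -13000 + 3*3887/553 = -13000 + 3*(1/553)*3887 = -13000 + 11661/553 = -7177339/553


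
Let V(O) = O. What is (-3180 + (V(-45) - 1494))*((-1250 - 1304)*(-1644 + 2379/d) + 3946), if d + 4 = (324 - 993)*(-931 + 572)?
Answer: -4763118207571152/240167 ≈ -1.9833e+10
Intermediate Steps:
d = 240167 (d = -4 + (324 - 993)*(-931 + 572) = -4 - 669*(-359) = -4 + 240171 = 240167)
(-3180 + (V(-45) - 1494))*((-1250 - 1304)*(-1644 + 2379/d) + 3946) = (-3180 + (-45 - 1494))*((-1250 - 1304)*(-1644 + 2379/240167) + 3946) = (-3180 - 1539)*(-2554*(-1644 + 2379*(1/240167)) + 3946) = -4719*(-2554*(-1644 + 2379/240167) + 3946) = -4719*(-2554*(-394832169/240167) + 3946) = -4719*(1008401359626/240167 + 3946) = -4719*1009349058608/240167 = -4763118207571152/240167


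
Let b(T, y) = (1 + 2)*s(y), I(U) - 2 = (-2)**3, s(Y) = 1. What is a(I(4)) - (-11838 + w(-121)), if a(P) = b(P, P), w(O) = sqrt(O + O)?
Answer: 11841 - 11*I*sqrt(2) ≈ 11841.0 - 15.556*I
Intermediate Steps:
I(U) = -6 (I(U) = 2 + (-2)**3 = 2 - 8 = -6)
w(O) = sqrt(2)*sqrt(O) (w(O) = sqrt(2*O) = sqrt(2)*sqrt(O))
b(T, y) = 3 (b(T, y) = (1 + 2)*1 = 3*1 = 3)
a(P) = 3
a(I(4)) - (-11838 + w(-121)) = 3 - (-11838 + sqrt(2)*sqrt(-121)) = 3 - (-11838 + sqrt(2)*(11*I)) = 3 - (-11838 + 11*I*sqrt(2)) = 3 + (11838 - 11*I*sqrt(2)) = 11841 - 11*I*sqrt(2)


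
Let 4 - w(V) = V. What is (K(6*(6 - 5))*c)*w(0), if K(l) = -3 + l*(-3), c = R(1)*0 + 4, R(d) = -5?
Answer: -336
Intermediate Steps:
c = 4 (c = -5*0 + 4 = 0 + 4 = 4)
K(l) = -3 - 3*l
w(V) = 4 - V
(K(6*(6 - 5))*c)*w(0) = ((-3 - 18*(6 - 5))*4)*(4 - 1*0) = ((-3 - 18)*4)*(4 + 0) = ((-3 - 3*6)*4)*4 = ((-3 - 18)*4)*4 = -21*4*4 = -84*4 = -336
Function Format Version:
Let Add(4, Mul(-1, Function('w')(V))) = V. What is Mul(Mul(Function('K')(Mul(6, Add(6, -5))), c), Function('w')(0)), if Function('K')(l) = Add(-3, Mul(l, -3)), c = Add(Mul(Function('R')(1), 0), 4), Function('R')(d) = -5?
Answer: -336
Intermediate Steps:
c = 4 (c = Add(Mul(-5, 0), 4) = Add(0, 4) = 4)
Function('K')(l) = Add(-3, Mul(-3, l))
Function('w')(V) = Add(4, Mul(-1, V))
Mul(Mul(Function('K')(Mul(6, Add(6, -5))), c), Function('w')(0)) = Mul(Mul(Add(-3, Mul(-3, Mul(6, Add(6, -5)))), 4), Add(4, Mul(-1, 0))) = Mul(Mul(Add(-3, Mul(-3, Mul(6, 1))), 4), Add(4, 0)) = Mul(Mul(Add(-3, Mul(-3, 6)), 4), 4) = Mul(Mul(Add(-3, -18), 4), 4) = Mul(Mul(-21, 4), 4) = Mul(-84, 4) = -336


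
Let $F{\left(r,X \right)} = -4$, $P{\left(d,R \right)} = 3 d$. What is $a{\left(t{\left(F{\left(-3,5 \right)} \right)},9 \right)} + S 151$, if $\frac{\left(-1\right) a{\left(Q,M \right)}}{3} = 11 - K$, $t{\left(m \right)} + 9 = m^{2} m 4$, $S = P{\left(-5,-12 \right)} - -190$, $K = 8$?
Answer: $26416$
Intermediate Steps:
$S = 175$ ($S = 3 \left(-5\right) - -190 = -15 + 190 = 175$)
$t{\left(m \right)} = -9 + 4 m^{3}$ ($t{\left(m \right)} = -9 + m^{2} m 4 = -9 + m^{3} \cdot 4 = -9 + 4 m^{3}$)
$a{\left(Q,M \right)} = -9$ ($a{\left(Q,M \right)} = - 3 \left(11 - 8\right) = \left(-3\right) 3 = -9$)
$a{\left(t{\left(F{\left(-3,5 \right)} \right)},9 \right)} + S 151 = -9 + 175 \cdot 151 = -9 + 26425 = 26416$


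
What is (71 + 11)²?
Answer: 6724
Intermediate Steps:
(71 + 11)² = 82² = 6724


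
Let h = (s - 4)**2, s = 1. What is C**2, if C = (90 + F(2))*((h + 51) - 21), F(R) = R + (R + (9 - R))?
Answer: 15515721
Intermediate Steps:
h = 9 (h = (1 - 4)**2 = (-3)**2 = 9)
F(R) = 9 + R (F(R) = R + 9 = 9 + R)
C = 3939 (C = (90 + (9 + 2))*((9 + 51) - 21) = (90 + 11)*(60 - 21) = 101*39 = 3939)
C**2 = 3939**2 = 15515721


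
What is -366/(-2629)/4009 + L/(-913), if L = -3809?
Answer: 3649627537/874791863 ≈ 4.1720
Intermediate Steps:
-366/(-2629)/4009 + L/(-913) = -366/(-2629)/4009 - 3809/(-913) = -366*(-1/2629)*(1/4009) - 3809*(-1/913) = (366/2629)*(1/4009) + 3809/913 = 366/10539661 + 3809/913 = 3649627537/874791863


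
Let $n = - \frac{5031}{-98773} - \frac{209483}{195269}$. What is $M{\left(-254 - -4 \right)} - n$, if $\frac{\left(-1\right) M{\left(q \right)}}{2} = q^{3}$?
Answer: $\frac{602728298990116020}{19287304937} \approx 3.125 \cdot 10^{7}$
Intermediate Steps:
$M{\left(q \right)} = - 2 q^{3}$
$n = - \frac{19708866020}{19287304937}$ ($n = \left(-5031\right) \left(- \frac{1}{98773}\right) - \frac{209483}{195269} = \frac{5031}{98773} - \frac{209483}{195269} = - \frac{19708866020}{19287304937} \approx -1.0219$)
$M{\left(-254 - -4 \right)} - n = - 2 \left(-254 - -4\right)^{3} - - \frac{19708866020}{19287304937} = - 2 \left(-254 + 4\right)^{3} + \frac{19708866020}{19287304937} = - 2 \left(-250\right)^{3} + \frac{19708866020}{19287304937} = \left(-2\right) \left(-15625000\right) + \frac{19708866020}{19287304937} = 31250000 + \frac{19708866020}{19287304937} = \frac{602728298990116020}{19287304937}$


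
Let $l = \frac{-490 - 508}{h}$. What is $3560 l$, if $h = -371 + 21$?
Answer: $\frac{355288}{35} \approx 10151.0$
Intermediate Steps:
$h = -350$
$l = \frac{499}{175}$ ($l = \frac{-490 - 508}{-350} = \left(-490 - 508\right) \left(- \frac{1}{350}\right) = \left(-998\right) \left(- \frac{1}{350}\right) = \frac{499}{175} \approx 2.8514$)
$3560 l = 3560 \cdot \frac{499}{175} = \frac{355288}{35}$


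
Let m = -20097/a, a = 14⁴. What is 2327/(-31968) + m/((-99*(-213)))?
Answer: -56688745/778516704 ≈ -0.072816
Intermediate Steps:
a = 38416
m = -2871/5488 (m = -20097/38416 = -20097*1/38416 = -2871/5488 ≈ -0.52314)
2327/(-31968) + m/((-99*(-213))) = 2327/(-31968) - 2871/(5488*((-99*(-213)))) = 2327*(-1/31968) - 2871/5488/21087 = -2327/31968 - 2871/5488*1/21087 = -2327/31968 - 29/1168944 = -56688745/778516704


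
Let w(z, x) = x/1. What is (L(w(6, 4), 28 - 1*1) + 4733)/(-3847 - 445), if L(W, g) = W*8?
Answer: -4765/4292 ≈ -1.1102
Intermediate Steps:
w(z, x) = x (w(z, x) = x*1 = x)
L(W, g) = 8*W
(L(w(6, 4), 28 - 1*1) + 4733)/(-3847 - 445) = (8*4 + 4733)/(-3847 - 445) = (32 + 4733)/(-4292) = 4765*(-1/4292) = -4765/4292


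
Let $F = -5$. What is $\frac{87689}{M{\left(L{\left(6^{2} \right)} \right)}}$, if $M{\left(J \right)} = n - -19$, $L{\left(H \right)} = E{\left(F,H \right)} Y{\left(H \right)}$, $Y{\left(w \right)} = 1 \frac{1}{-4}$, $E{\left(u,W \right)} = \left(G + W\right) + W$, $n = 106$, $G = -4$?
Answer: $\frac{87689}{125} \approx 701.51$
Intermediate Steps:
$E{\left(u,W \right)} = -4 + 2 W$ ($E{\left(u,W \right)} = \left(-4 + W\right) + W = -4 + 2 W$)
$Y{\left(w \right)} = - \frac{1}{4}$ ($Y{\left(w \right)} = 1 \left(- \frac{1}{4}\right) = - \frac{1}{4}$)
$L{\left(H \right)} = 1 - \frac{H}{2}$ ($L{\left(H \right)} = \left(-4 + 2 H\right) \left(- \frac{1}{4}\right) = 1 - \frac{H}{2}$)
$M{\left(J \right)} = 125$ ($M{\left(J \right)} = 106 - -19 = 106 + 19 = 125$)
$\frac{87689}{M{\left(L{\left(6^{2} \right)} \right)}} = \frac{87689}{125}$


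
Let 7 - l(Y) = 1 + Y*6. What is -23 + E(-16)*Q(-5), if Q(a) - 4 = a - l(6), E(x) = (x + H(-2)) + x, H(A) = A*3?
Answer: -1125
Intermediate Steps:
H(A) = 3*A
l(Y) = 6 - 6*Y (l(Y) = 7 - (1 + Y*6) = 7 - (1 + 6*Y) = 7 + (-1 - 6*Y) = 6 - 6*Y)
E(x) = -6 + 2*x (E(x) = (x + 3*(-2)) + x = (x - 6) + x = (-6 + x) + x = -6 + 2*x)
Q(a) = 34 + a (Q(a) = 4 + (a - (6 - 6*6)) = 4 + (a - (6 - 36)) = 4 + (a - 1*(-30)) = 4 + (a + 30) = 4 + (30 + a) = 34 + a)
-23 + E(-16)*Q(-5) = -23 + (-6 + 2*(-16))*(34 - 5) = -23 + (-6 - 32)*29 = -23 - 38*29 = -23 - 1102 = -1125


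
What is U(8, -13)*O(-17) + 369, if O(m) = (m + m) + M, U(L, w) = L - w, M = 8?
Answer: -177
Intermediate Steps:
O(m) = 8 + 2*m (O(m) = (m + m) + 8 = 2*m + 8 = 8 + 2*m)
U(8, -13)*O(-17) + 369 = (8 - 1*(-13))*(8 + 2*(-17)) + 369 = (8 + 13)*(8 - 34) + 369 = 21*(-26) + 369 = -546 + 369 = -177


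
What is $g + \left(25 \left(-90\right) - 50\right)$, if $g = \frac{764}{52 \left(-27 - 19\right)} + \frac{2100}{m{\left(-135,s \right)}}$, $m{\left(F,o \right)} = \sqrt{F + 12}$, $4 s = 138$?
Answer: $- \frac{1375591}{598} - \frac{700 i \sqrt{123}}{41} \approx -2300.3 - 189.35 i$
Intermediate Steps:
$s = \frac{69}{2}$ ($s = \frac{1}{4} \cdot 138 = \frac{69}{2} \approx 34.5$)
$m{\left(F,o \right)} = \sqrt{12 + F}$
$g = - \frac{191}{598} - \frac{700 i \sqrt{123}}{41}$ ($g = \frac{764}{52 \left(-27 - 19\right)} + \frac{2100}{\sqrt{12 - 135}} = \frac{764}{52 \left(-46\right)} + \frac{2100}{\sqrt{-123}} = \frac{764}{-2392} + \frac{2100}{i \sqrt{123}} = 764 \left(- \frac{1}{2392}\right) + 2100 \left(- \frac{i \sqrt{123}}{123}\right) = - \frac{191}{598} - \frac{700 i \sqrt{123}}{41} \approx -0.3194 - 189.35 i$)
$g + \left(25 \left(-90\right) - 50\right) = \left(- \frac{191}{598} - \frac{700 i \sqrt{123}}{41}\right) + \left(25 \left(-90\right) - 50\right) = \left(- \frac{191}{598} - \frac{700 i \sqrt{123}}{41}\right) - 2300 = - \frac{1375591}{598} - \frac{700 i \sqrt{123}}{41}$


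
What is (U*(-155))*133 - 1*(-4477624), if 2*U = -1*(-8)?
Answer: 4395164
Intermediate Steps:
U = 4 (U = (-1*(-8))/2 = (½)*8 = 4)
(U*(-155))*133 - 1*(-4477624) = (4*(-155))*133 - 1*(-4477624) = -620*133 + 4477624 = -82460 + 4477624 = 4395164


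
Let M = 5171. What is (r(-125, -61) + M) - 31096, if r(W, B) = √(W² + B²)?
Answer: -25925 + √19346 ≈ -25786.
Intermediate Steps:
r(W, B) = √(B² + W²)
(r(-125, -61) + M) - 31096 = (√((-61)² + (-125)²) + 5171) - 31096 = (√(3721 + 15625) + 5171) - 31096 = (√19346 + 5171) - 31096 = (5171 + √19346) - 31096 = -25925 + √19346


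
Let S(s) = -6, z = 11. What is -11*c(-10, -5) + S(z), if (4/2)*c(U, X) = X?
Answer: 43/2 ≈ 21.500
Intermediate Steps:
c(U, X) = X/2
-11*c(-10, -5) + S(z) = -11*(-5)/2 - 6 = -11*(-5/2) - 6 = 55/2 - 6 = 43/2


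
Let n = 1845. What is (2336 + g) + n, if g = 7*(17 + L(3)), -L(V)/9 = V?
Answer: 4111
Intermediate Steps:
L(V) = -9*V
g = -70 (g = 7*(17 - 9*3) = 7*(17 - 27) = 7*(-10) = -70)
(2336 + g) + n = (2336 - 70) + 1845 = 2266 + 1845 = 4111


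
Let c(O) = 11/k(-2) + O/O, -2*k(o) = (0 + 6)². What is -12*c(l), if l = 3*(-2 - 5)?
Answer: -14/3 ≈ -4.6667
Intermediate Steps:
l = -21 (l = 3*(-7) = -21)
k(o) = -18 (k(o) = -(0 + 6)²/2 = -½*6² = -½*36 = -18)
c(O) = 7/18 (c(O) = 11/(-18) + O/O = 11*(-1/18) + 1 = -11/18 + 1 = 7/18)
-12*c(l) = -12*7/18 = -14/3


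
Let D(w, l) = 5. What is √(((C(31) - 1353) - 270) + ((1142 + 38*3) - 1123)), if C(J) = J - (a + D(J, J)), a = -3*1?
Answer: I*√1461 ≈ 38.223*I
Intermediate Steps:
a = -3
C(J) = -2 + J (C(J) = J - (-3 + 5) = J - 1*2 = J - 2 = -2 + J)
√(((C(31) - 1353) - 270) + ((1142 + 38*3) - 1123)) = √((((-2 + 31) - 1353) - 270) + ((1142 + 38*3) - 1123)) = √(((29 - 1353) - 270) + ((1142 + 114) - 1123)) = √((-1324 - 270) + (1256 - 1123)) = √(-1594 + 133) = √(-1461) = I*√1461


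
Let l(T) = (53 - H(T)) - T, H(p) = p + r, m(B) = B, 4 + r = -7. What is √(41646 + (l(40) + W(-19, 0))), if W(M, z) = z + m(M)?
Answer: √41611 ≈ 203.99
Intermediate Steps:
r = -11 (r = -4 - 7 = -11)
H(p) = -11 + p (H(p) = p - 11 = -11 + p)
l(T) = 64 - 2*T (l(T) = (53 - (-11 + T)) - T = (53 + (11 - T)) - T = (64 - T) - T = 64 - 2*T)
W(M, z) = M + z (W(M, z) = z + M = M + z)
√(41646 + (l(40) + W(-19, 0))) = √(41646 + ((64 - 2*40) + (-19 + 0))) = √(41646 + ((64 - 80) - 19)) = √(41646 + (-16 - 19)) = √(41646 - 35) = √41611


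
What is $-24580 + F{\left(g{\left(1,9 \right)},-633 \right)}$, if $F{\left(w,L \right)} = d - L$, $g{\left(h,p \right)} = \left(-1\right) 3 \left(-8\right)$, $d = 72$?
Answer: $-23875$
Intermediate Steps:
$g{\left(h,p \right)} = 24$ ($g{\left(h,p \right)} = \left(-3\right) \left(-8\right) = 24$)
$F{\left(w,L \right)} = 72 - L$
$-24580 + F{\left(g{\left(1,9 \right)},-633 \right)} = -24580 + \left(72 - -633\right) = -24580 + \left(72 + 633\right) = -24580 + 705 = -23875$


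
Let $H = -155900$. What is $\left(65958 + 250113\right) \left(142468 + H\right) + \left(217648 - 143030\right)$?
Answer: $-4245391054$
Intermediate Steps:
$\left(65958 + 250113\right) \left(142468 + H\right) + \left(217648 - 143030\right) = \left(65958 + 250113\right) \left(142468 - 155900\right) + \left(217648 - 143030\right) = 316071 \left(-13432\right) + \left(217648 - 143030\right) = -4245465672 + 74618 = -4245391054$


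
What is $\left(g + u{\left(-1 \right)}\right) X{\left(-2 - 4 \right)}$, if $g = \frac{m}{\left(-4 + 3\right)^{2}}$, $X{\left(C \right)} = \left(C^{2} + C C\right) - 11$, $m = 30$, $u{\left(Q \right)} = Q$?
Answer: $1769$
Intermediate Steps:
$X{\left(C \right)} = -11 + 2 C^{2}$ ($X{\left(C \right)} = \left(C^{2} + C^{2}\right) - 11 = 2 C^{2} - 11 = -11 + 2 C^{2}$)
$g = 30$ ($g = \frac{30}{\left(-4 + 3\right)^{2}} = \frac{30}{\left(-1\right)^{2}} = \frac{30}{1} = 30 \cdot 1 = 30$)
$\left(g + u{\left(-1 \right)}\right) X{\left(-2 - 4 \right)} = \left(30 - 1\right) \left(-11 + 2 \left(-2 - 4\right)^{2}\right) = 29 \left(-11 + 2 \left(-6\right)^{2}\right) = 29 \left(-11 + 2 \cdot 36\right) = 29 \left(-11 + 72\right) = 29 \cdot 61 = 1769$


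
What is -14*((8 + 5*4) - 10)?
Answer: -252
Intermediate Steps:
-14*((8 + 5*4) - 10) = -14*((8 + 20) - 10) = -14*(28 - 10) = -14*18 = -252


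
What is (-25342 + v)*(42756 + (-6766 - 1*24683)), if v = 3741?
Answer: -244242507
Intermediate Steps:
(-25342 + v)*(42756 + (-6766 - 1*24683)) = (-25342 + 3741)*(42756 + (-6766 - 1*24683)) = -21601*(42756 + (-6766 - 24683)) = -21601*(42756 - 31449) = -21601*11307 = -244242507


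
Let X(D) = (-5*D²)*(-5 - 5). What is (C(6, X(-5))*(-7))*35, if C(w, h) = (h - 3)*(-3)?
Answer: 916545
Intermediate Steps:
X(D) = 50*D² (X(D) = -5*D²*(-10) = 50*D²)
C(w, h) = 9 - 3*h (C(w, h) = (-3 + h)*(-3) = 9 - 3*h)
(C(6, X(-5))*(-7))*35 = ((9 - 150*(-5)²)*(-7))*35 = ((9 - 150*25)*(-7))*35 = ((9 - 3*1250)*(-7))*35 = ((9 - 3750)*(-7))*35 = -3741*(-7)*35 = 26187*35 = 916545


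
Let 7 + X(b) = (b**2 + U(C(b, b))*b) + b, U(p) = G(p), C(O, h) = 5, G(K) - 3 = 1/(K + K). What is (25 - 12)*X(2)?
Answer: 338/5 ≈ 67.600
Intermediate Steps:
G(K) = 3 + 1/(2*K) (G(K) = 3 + 1/(K + K) = 3 + 1/(2*K))
U(p) = 3 + 1/(2*p)
X(b) = -7 + b**2 + 41*b/10 (X(b) = -7 + ((b**2 + (3 + (1/2)/5)*b) + b) = -7 + ((b**2 + (3 + (1/2)*(1/5))*b) + b) = -7 + ((b**2 + (3 + 1/10)*b) + b) = -7 + ((b**2 + 31*b/10) + b) = -7 + (b**2 + 41*b/10) = -7 + b**2 + 41*b/10)
(25 - 12)*X(2) = (25 - 12)*(-7 + 2**2 + (41/10)*2) = 13*(-7 + 4 + 41/5) = 13*(26/5) = 338/5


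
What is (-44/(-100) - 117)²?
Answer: 8491396/625 ≈ 13586.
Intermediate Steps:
(-44/(-100) - 117)² = (-44*(-1/100) - 117)² = (11/25 - 117)² = (-2914/25)² = 8491396/625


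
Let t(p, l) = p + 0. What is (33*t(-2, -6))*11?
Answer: -726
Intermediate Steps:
t(p, l) = p
(33*t(-2, -6))*11 = (33*(-2))*11 = -66*11 = -726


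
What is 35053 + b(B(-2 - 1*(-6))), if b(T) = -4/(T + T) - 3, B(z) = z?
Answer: 70099/2 ≈ 35050.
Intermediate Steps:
b(T) = -3 - 2/T (b(T) = -4/(2*T) - 3 = (1/(2*T))*(-4) - 3 = -2/T - 3 = -3 - 2/T)
35053 + b(B(-2 - 1*(-6))) = 35053 + (-3 - 2/(-2 - 1*(-6))) = 35053 + (-3 - 2/(-2 + 6)) = 35053 + (-3 - 2/4) = 35053 + (-3 - 2*1/4) = 35053 + (-3 - 1/2) = 35053 - 7/2 = 70099/2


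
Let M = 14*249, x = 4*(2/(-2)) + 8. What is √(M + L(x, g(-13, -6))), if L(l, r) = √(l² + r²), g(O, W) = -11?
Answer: √(3486 + √137) ≈ 59.141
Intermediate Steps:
x = 4 (x = 4*(2*(-½)) + 8 = 4*(-1) + 8 = -4 + 8 = 4)
M = 3486
√(M + L(x, g(-13, -6))) = √(3486 + √(4² + (-11)²)) = √(3486 + √(16 + 121)) = √(3486 + √137)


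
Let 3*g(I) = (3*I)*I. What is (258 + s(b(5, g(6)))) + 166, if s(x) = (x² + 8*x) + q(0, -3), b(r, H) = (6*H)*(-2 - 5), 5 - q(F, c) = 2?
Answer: 2274475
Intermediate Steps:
q(F, c) = 3 (q(F, c) = 5 - 1*2 = 5 - 2 = 3)
g(I) = I² (g(I) = ((3*I)*I)/3 = (3*I²)/3 = I²)
b(r, H) = -42*H (b(r, H) = (6*H)*(-7) = -42*H)
s(x) = 3 + x² + 8*x (s(x) = (x² + 8*x) + 3 = 3 + x² + 8*x)
(258 + s(b(5, g(6)))) + 166 = (258 + (3 + (-42*6²)² + 8*(-42*6²))) + 166 = (258 + (3 + (-42*36)² + 8*(-42*36))) + 166 = (258 + (3 + (-1512)² + 8*(-1512))) + 166 = (258 + (3 + 2286144 - 12096)) + 166 = (258 + 2274051) + 166 = 2274309 + 166 = 2274475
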